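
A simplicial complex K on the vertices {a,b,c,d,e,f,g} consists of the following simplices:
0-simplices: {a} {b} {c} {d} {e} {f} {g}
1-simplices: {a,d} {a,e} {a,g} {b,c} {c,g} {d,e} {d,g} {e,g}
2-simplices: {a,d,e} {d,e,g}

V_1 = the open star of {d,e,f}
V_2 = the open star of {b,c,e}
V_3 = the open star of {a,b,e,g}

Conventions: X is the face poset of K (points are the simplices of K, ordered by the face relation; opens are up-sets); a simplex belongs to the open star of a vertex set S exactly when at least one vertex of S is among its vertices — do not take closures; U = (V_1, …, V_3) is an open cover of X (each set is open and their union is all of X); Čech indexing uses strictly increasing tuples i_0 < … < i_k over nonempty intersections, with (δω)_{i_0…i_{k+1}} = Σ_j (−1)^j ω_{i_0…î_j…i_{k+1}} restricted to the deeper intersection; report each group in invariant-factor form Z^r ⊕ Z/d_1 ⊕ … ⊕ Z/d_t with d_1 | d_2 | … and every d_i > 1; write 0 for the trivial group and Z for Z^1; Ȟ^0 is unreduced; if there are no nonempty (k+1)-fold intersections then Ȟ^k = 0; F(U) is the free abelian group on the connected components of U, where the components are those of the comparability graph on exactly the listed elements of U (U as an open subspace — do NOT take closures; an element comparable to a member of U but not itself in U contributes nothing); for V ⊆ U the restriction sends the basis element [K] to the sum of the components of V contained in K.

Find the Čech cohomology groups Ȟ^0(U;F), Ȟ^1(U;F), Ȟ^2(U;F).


Ȟ^0 = Z^2; Ȟ^1 = 0; Ȟ^2 = 0

cover nerve:
  V1={{d},{e},{f},{a,d},{a,e},{d,e},{d,g},{e,g},{a,d,e},{d,e,g}} V2={{b},{c},{e},{a,e},{b,c},{c,g},{d,e},{e,g},{a,d,e},{d,e,g}} V3={{a},{b},{e},{g},{a,d},{a,e},{a,g},{b,c},{c,g},{d,e},{d,g},{e,g},{a,d,e},{d,e,g}}
  V12={{e},{a,e},{d,e},{e,g},{a,d,e},{d,e,g}} V13={{e},{a,d},{a,e},{d,e},{d,g},{e,g},{a,d,e},{d,e,g}} V23={{b},{e},{a,e},{b,c},{c,g},{d,e},{e,g},{a,d,e},{d,e,g}}
  V123={{e},{a,e},{d,e},{e,g},{a,d,e},{d,e,g}}
components per intersection:
  V1: {{d},{e},{a,d},{a,e},{d,e},{d,g},{e,g},{a,d,e},{d,e,g}} {{f}}
  V2: {{b},{c},{b,c},{c,g}} {{e},{a,e},{d,e},{e,g},{a,d,e},{d,e,g}}
  V3: {{a},{e},{g},{a,d},{a,e},{a,g},{c,g},{d,e},{d,g},{e,g},{a,d,e},{d,e,g}} {{b},{b,c}}
  V12: {{e},{a,e},{d,e},{e,g},{a,d,e},{d,e,g}}
  V13: {{e},{a,d},{a,e},{d,e},{d,g},{e,g},{a,d,e},{d,e,g}}
  V23: {{b},{b,c}} {{e},{a,e},{d,e},{e,g},{a,d,e},{d,e,g}} {{c,g}}
  V123: {{e},{a,e},{d,e},{e,g},{a,d,e},{d,e,g}}
C dims 6,5,1; δ0: rk 4, SNF 1^4; δ1: rk 1, SNF 1^1
Ȟ^0: (6−4)−0=2 ⇒ Z^2
Ȟ^1: (5−1)−4=0 ⇒ 0
Ȟ^2: (1−0)−1=0 ⇒ 0


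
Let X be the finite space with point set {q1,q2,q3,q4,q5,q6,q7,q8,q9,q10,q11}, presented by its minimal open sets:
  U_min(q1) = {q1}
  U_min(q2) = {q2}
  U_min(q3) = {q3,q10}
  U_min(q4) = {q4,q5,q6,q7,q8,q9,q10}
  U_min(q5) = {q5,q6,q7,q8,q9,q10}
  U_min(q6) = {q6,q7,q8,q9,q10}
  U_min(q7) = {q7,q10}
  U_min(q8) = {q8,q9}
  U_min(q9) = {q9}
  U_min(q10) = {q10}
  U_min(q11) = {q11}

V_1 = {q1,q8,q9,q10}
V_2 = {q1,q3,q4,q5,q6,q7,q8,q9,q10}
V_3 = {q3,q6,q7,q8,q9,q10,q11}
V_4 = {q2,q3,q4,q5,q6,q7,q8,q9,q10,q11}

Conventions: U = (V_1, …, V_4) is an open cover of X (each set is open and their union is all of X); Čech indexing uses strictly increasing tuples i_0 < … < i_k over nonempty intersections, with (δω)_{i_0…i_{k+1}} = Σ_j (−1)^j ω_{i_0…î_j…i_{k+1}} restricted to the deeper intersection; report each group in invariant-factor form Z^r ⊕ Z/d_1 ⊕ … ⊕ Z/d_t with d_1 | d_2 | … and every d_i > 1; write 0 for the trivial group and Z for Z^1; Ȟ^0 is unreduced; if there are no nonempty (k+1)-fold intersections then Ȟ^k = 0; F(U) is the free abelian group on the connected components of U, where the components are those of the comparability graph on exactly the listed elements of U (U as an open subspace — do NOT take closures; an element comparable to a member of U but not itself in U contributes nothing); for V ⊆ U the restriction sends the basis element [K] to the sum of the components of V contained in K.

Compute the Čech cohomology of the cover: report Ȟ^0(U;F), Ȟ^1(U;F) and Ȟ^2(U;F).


Ȟ^0 ≅ Z^4, Ȟ^1 ≅ 0, Ȟ^2 ≅ 0

nonempty intersections:
  V12={q1,q8,q9,q10} V13={q8,q9,q10} V14={q8,q9,q10} V23={q3,q6,q7,q8,q9,q10} V24={q3,q4,q5,q6,q7,q8,q9,q10} V34={q3,q6,q7,q8,q9,q10,q11}
  V123={q8,q9,q10} V124={q8,q9,q10} V134={q8,q9,q10} V234={q3,q6,q7,q8,q9,q10}
  V1234={q8,q9,q10}
components per intersection:
  V1: {q1} {q8,q9} {q10}
  V2: {q1} {q3,q4,q5,q6,q7,q8,q9,q10}
  V3: {q3,q6,q7,q8,q9,q10} {q11}
  V4: {q2} {q3,q4,q5,q6,q7,q8,q9,q10} {q11}
  V12: {q1} {q8,q9} {q10}
  V13: {q8,q9} {q10}
  V14: {q8,q9} {q10}
  V23: {q3,q6,q7,q8,q9,q10}
  V24: {q3,q4,q5,q6,q7,q8,q9,q10}
  V34: {q3,q6,q7,q8,q9,q10} {q11}
  V123: {q8,q9} {q10}
  V124: {q8,q9} {q10}
  V134: {q8,q9} {q10}
  V234: {q3,q6,q7,q8,q9,q10}
  V1234: {q8,q9} {q10}
C dims 10,11,7,2; δ0: rk 6, SNF 1^6; δ1: rk 5, SNF 1^5; δ2: rk 2, SNF 1^2
Ȟ^0: (10−6)−0=4 ⇒ Z^4
Ȟ^1: (11−5)−6=0 ⇒ 0
Ȟ^2: (7−2)−5=0 ⇒ 0


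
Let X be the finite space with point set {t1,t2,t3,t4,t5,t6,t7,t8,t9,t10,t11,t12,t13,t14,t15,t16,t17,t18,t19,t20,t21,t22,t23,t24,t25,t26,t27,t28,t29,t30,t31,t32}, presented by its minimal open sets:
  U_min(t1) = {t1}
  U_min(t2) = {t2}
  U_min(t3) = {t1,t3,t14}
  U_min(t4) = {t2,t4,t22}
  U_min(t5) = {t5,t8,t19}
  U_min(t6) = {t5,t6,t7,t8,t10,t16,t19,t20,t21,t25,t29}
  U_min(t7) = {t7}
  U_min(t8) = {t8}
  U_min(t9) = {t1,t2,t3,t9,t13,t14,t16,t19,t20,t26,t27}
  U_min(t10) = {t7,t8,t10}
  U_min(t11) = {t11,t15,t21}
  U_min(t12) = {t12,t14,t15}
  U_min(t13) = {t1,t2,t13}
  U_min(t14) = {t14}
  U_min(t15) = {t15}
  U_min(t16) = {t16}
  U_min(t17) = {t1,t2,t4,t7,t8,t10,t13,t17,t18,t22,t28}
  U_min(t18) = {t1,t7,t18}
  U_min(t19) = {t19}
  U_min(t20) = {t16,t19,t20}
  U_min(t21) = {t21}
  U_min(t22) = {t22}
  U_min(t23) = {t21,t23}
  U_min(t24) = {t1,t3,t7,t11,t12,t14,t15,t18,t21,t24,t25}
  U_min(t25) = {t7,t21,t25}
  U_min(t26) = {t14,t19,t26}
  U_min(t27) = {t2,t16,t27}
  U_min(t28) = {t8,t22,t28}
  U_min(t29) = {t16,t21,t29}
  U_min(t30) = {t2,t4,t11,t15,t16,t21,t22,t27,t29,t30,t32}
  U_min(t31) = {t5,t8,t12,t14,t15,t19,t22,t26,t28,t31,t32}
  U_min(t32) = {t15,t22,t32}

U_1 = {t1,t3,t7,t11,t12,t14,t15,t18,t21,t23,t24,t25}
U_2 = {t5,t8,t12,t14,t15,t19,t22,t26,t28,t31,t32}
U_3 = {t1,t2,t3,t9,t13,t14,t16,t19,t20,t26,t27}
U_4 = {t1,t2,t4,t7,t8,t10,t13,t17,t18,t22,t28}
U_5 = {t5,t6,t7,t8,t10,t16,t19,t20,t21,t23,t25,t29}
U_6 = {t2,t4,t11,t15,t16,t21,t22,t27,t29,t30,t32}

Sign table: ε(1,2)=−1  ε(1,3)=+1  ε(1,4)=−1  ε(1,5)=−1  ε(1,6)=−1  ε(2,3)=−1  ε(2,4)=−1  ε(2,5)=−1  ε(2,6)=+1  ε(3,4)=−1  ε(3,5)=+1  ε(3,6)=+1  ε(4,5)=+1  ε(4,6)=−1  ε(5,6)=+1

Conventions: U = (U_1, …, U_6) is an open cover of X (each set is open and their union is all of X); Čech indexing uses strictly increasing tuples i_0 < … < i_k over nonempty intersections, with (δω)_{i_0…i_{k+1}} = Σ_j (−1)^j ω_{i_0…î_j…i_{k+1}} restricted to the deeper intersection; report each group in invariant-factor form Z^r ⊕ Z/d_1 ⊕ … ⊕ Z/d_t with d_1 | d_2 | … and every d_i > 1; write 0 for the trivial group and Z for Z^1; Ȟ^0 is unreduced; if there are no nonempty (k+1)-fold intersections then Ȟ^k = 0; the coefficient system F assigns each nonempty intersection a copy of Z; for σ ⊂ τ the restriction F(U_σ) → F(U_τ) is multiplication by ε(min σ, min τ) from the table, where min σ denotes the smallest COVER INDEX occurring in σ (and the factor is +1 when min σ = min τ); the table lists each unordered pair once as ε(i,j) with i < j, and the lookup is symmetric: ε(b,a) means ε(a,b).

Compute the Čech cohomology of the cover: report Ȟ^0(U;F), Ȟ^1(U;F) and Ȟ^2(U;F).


Ȟ^0(U;F) ≅ 0,  Ȟ^1(U;F) ≅ Z/2,  Ȟ^2(U;F) ≅ Z

nerve of the cover:
  U12={t12,t14,t15} U13={t1,t3,t14} U14={t1,t7,t18} U15={t7,t21,t23,t25} U16={t11,t15,t21} U23={t14,t19,t26} U24={t8,t22,t28} U25={t5,t8,t19} U26={t15,t22,t32} U34={t1,t2,t13} U35={t16,t19,t20} U36={t2,t16,t27} U45={t7,t8,t10} U46={t2,t4,t22} U56={t16,t21,t29}
  U123={t14} U126={t15} U134={t1} U145={t7} U156={t21} U235={t19} U245={t8} U246={t22} U346={t2} U356={t16}
C dims 6,15,10; δ0: rk 6, SNF 1^5·2; δ1: rk 9, SNF 1^9
Ȟ^0 = (6 − 6) − 0 = 0, so Ȟ^0 ≅ 0
Ȟ^1 = (15 − 9) − 6 = 0 plus torsion [2], so Ȟ^1 ≅ Z/2
Ȟ^2 = (10 − 0) − 9 = 1, so Ȟ^2 ≅ Z


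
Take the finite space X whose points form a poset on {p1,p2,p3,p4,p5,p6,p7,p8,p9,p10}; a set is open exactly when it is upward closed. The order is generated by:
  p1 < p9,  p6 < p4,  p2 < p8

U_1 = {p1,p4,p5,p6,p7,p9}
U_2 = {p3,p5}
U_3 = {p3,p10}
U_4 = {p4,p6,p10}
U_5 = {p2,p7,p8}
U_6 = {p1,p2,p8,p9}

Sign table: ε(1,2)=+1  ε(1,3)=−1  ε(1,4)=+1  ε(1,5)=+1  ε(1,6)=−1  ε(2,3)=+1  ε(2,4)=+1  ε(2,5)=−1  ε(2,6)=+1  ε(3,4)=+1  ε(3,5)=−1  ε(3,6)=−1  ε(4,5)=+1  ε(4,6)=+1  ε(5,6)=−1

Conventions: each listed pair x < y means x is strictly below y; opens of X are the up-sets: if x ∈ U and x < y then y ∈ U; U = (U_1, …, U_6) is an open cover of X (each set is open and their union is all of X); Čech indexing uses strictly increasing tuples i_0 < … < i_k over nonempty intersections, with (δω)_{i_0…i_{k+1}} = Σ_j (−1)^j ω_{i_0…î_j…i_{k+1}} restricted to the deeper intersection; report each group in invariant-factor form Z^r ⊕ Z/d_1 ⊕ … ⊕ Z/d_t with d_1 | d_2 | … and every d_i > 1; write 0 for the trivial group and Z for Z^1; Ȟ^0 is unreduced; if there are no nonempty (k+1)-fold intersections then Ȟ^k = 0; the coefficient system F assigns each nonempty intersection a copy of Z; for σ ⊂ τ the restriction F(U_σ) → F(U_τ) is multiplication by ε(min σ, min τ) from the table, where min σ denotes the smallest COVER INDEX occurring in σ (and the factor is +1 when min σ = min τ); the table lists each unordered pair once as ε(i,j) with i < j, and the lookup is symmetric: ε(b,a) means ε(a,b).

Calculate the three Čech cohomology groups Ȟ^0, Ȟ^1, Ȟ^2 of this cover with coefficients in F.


nerve of the cover:
  U12={p5} U14={p4,p6} U15={p7} U16={p1,p9} U23={p3} U34={p10} U56={p2,p8}
C dims 6,7; δ0: rk 5, SNF 1^5
Ȟ^0 = (6 − 5) − 0 = 1, so Ȟ^0 ≅ Z
Ȟ^1 = (7 − 0) − 5 = 2, so Ȟ^1 ≅ Z^2
Ȟ^2 = (0 − 0) − 0 = 0, so Ȟ^2 ≅ 0

Ȟ^0 = Z,  Ȟ^1 = Z^2,  Ȟ^2 = 0


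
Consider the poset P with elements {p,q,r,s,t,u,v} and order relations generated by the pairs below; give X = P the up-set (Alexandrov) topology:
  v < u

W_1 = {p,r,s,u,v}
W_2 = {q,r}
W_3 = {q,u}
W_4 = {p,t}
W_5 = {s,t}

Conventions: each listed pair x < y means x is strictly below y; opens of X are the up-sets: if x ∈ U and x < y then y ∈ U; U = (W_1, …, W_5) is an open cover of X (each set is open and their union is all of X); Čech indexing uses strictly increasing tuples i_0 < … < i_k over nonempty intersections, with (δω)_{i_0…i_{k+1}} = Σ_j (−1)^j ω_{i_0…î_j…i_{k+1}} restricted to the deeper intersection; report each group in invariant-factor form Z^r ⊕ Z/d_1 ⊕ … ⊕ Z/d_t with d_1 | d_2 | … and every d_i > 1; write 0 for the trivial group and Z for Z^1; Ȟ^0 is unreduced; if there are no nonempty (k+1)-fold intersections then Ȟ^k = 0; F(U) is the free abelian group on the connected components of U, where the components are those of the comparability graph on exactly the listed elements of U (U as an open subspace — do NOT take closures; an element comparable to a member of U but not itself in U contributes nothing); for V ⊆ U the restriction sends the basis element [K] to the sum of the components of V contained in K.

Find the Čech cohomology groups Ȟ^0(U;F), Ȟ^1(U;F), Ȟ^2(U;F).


nerve of the cover:
  W12={r} W13={u} W14={p} W15={s} W23={q} W45={t}
components per intersection:
  W1: {p} {r} {s} {u,v}
  W2: {q} {r}
  W3: {q} {u}
  W4: {p} {t}
  W5: {s} {t}
  W12: {r}
  W13: {u}
  W14: {p}
  W15: {s}
  W23: {q}
  W45: {t}
C dims 12,6; δ0: rk 6, SNF 1^6
Ȟ^0 = (12 − 6) − 0 = 6, so Ȟ^0 ≅ Z^6
Ȟ^1 = (6 − 0) − 6 = 0, so Ȟ^1 ≅ 0
Ȟ^2 = (0 − 0) − 0 = 0, so Ȟ^2 ≅ 0

Ȟ^0 = Z^6; Ȟ^1 = 0; Ȟ^2 = 0


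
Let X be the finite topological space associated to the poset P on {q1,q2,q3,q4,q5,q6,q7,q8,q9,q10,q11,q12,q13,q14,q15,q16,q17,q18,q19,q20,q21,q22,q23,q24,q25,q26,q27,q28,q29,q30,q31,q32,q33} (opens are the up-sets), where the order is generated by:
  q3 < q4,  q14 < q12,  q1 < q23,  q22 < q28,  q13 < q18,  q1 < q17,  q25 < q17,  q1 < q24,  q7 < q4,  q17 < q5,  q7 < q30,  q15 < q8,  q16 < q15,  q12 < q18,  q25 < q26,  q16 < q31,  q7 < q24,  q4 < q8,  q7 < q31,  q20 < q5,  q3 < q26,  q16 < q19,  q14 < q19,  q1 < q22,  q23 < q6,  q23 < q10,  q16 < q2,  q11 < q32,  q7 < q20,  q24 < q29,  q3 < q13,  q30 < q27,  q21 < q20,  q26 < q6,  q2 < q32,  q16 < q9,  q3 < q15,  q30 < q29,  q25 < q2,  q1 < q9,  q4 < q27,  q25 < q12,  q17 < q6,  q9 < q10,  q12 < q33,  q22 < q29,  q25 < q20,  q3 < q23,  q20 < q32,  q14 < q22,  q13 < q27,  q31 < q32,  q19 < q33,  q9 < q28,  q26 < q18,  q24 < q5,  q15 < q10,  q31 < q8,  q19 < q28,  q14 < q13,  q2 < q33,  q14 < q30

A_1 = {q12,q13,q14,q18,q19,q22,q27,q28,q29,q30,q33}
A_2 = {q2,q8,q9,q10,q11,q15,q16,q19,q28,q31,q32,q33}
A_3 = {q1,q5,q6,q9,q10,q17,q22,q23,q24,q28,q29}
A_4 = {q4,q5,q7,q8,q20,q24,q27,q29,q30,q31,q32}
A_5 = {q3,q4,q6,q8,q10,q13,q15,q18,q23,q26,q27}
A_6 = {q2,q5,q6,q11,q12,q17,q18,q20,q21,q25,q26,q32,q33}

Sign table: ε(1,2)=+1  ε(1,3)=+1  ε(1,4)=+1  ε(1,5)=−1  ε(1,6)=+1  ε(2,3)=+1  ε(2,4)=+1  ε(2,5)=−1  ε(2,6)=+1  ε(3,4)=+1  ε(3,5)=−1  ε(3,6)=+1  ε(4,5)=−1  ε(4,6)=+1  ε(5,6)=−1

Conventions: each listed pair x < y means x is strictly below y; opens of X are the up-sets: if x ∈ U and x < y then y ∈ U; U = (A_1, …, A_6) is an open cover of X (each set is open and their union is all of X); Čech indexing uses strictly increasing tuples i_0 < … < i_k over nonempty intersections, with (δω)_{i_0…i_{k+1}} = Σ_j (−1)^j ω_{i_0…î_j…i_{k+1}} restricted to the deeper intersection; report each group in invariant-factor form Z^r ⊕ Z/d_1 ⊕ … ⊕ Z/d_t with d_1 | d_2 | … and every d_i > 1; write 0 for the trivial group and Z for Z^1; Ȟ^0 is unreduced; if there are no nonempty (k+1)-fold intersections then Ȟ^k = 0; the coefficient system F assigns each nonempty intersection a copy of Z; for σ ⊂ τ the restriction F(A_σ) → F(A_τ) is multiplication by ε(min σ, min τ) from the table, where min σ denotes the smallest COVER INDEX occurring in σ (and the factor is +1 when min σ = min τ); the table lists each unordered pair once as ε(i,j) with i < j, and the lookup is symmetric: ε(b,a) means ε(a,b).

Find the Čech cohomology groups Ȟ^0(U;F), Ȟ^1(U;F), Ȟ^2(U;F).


nonempty overlaps:
  A12={q19,q28,q33} A13={q22,q28,q29} A14={q27,q29,q30} A15={q13,q18,q27} A16={q12,q18,q33} A23={q9,q10,q28} A24={q8,q31,q32} A25={q8,q10,q15} A26={q2,q11,q32,q33} A34={q5,q24,q29} A35={q6,q10,q23} A36={q5,q6,q17} A45={q4,q8,q27} A46={q5,q20,q32} A56={q6,q18,q26}
  A123={q28} A126={q33} A134={q29} A145={q27} A156={q18} A235={q10} A245={q8} A246={q32} A346={q5} A356={q6}
C dims 6,15,10; δ0: rk 5, SNF 1^5; δ1: rk 10, SNF 1^9·2
degree 0: 6−5−0 = 1 → Ȟ^0 ≅ Z
degree 1: 15−10−5 = 0 → Ȟ^1 ≅ 0
degree 2: 10−0−10 = 0 plus torsion [2] → Ȟ^2 ≅ Z/2

Ȟ^0 ≅ Z; Ȟ^1 ≅ 0; Ȟ^2 ≅ Z/2


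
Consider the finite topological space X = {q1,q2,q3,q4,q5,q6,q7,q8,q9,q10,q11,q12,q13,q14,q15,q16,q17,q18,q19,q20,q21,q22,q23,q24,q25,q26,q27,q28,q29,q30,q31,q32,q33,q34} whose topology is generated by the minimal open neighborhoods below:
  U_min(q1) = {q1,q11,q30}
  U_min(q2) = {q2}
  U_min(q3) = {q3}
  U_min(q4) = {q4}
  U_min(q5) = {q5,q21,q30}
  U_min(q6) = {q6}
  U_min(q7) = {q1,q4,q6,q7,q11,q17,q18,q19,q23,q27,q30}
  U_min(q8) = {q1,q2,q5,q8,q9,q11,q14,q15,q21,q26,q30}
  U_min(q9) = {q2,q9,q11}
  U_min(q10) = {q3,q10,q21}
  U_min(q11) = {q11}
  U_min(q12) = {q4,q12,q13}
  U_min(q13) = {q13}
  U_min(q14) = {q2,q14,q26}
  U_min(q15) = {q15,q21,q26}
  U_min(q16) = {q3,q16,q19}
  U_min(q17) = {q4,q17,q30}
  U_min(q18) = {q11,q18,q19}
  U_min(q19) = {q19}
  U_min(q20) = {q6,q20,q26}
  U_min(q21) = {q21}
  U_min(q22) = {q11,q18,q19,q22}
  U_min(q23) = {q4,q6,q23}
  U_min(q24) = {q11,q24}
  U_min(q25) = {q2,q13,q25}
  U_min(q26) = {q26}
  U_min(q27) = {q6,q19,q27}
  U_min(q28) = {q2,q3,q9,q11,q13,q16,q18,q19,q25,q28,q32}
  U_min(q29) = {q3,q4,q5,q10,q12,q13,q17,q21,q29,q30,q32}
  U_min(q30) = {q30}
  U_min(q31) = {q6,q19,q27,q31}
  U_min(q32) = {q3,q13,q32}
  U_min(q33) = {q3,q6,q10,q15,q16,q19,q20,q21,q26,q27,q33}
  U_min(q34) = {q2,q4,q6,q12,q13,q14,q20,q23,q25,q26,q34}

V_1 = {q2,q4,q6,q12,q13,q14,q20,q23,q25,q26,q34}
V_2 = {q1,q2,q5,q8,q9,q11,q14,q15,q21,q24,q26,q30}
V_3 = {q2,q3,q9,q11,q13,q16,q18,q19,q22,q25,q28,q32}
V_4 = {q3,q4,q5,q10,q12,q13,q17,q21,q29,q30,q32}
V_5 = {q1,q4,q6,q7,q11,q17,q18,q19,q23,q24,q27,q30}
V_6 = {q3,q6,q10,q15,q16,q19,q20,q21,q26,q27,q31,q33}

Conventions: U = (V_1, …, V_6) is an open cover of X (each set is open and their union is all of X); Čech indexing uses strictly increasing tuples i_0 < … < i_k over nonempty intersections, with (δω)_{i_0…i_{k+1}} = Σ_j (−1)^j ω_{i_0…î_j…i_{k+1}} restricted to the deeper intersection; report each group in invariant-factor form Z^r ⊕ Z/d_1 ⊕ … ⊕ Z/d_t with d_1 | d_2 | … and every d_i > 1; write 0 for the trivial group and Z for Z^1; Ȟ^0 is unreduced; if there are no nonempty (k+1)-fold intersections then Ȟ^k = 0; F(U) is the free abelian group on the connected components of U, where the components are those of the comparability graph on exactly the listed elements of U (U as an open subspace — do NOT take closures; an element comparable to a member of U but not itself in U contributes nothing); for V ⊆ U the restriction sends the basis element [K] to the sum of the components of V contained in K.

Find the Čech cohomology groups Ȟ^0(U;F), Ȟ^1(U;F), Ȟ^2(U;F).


Ȟ^0 = Z; Ȟ^1 = 0; Ȟ^2 = Z/2

nonempty overlaps:
  V12={q2,q14,q26} V13={q2,q13,q25} V14={q4,q12,q13} V15={q4,q6,q23} V16={q6,q20,q26} V23={q2,q9,q11} V24={q5,q21,q30} V25={q1,q11,q24,q30} V26={q15,q21,q26} V34={q3,q13,q32} V35={q11,q18,q19} V36={q3,q16,q19} V45={q4,q17,q30} V46={q3,q10,q21} V56={q6,q19,q27}
  V123={q2} V126={q26} V134={q13} V145={q4} V156={q6} V235={q11} V245={q30} V246={q21} V346={q3} V356={q19}
components per intersection:
  V1: {q2,q4,q6,q12,q13,q14,q20,q23,q25,q26,q34}
  V2: {q1,q2,q5,q8,q9,q11,q14,q15,q21,q24,q26,q30}
  V3: {q2,q3,q9,q11,q13,q16,q18,q19,q22,q25,q28,q32}
  V4: {q3,q4,q5,q10,q12,q13,q17,q21,q29,q30,q32}
  V5: {q1,q4,q6,q7,q11,q17,q18,q19,q23,q24,q27,q30}
  V6: {q3,q6,q10,q15,q16,q19,q20,q21,q26,q27,q31,q33}
  V12: {q2,q14,q26}
  V13: {q2,q13,q25}
  V14: {q4,q12,q13}
  V15: {q4,q6,q23}
  V16: {q6,q20,q26}
  V23: {q2,q9,q11}
  V24: {q5,q21,q30}
  V25: {q1,q11,q24,q30}
  V26: {q15,q21,q26}
  V34: {q3,q13,q32}
  V35: {q11,q18,q19}
  V36: {q3,q16,q19}
  V45: {q4,q17,q30}
  V46: {q3,q10,q21}
  V56: {q6,q19,q27}
  V123: {q2}
  V126: {q26}
  V134: {q13}
  V145: {q4}
  V156: {q6}
  V235: {q11}
  V245: {q30}
  V246: {q21}
  V346: {q3}
  V356: {q19}
C dims 6,15,10; δ0: rk 5, SNF 1^5; δ1: rk 10, SNF 1^9·2
degree 0: 6−5−0 = 1 → Ȟ^0 ≅ Z
degree 1: 15−10−5 = 0 → Ȟ^1 ≅ 0
degree 2: 10−0−10 = 0 plus torsion [2] → Ȟ^2 ≅ Z/2


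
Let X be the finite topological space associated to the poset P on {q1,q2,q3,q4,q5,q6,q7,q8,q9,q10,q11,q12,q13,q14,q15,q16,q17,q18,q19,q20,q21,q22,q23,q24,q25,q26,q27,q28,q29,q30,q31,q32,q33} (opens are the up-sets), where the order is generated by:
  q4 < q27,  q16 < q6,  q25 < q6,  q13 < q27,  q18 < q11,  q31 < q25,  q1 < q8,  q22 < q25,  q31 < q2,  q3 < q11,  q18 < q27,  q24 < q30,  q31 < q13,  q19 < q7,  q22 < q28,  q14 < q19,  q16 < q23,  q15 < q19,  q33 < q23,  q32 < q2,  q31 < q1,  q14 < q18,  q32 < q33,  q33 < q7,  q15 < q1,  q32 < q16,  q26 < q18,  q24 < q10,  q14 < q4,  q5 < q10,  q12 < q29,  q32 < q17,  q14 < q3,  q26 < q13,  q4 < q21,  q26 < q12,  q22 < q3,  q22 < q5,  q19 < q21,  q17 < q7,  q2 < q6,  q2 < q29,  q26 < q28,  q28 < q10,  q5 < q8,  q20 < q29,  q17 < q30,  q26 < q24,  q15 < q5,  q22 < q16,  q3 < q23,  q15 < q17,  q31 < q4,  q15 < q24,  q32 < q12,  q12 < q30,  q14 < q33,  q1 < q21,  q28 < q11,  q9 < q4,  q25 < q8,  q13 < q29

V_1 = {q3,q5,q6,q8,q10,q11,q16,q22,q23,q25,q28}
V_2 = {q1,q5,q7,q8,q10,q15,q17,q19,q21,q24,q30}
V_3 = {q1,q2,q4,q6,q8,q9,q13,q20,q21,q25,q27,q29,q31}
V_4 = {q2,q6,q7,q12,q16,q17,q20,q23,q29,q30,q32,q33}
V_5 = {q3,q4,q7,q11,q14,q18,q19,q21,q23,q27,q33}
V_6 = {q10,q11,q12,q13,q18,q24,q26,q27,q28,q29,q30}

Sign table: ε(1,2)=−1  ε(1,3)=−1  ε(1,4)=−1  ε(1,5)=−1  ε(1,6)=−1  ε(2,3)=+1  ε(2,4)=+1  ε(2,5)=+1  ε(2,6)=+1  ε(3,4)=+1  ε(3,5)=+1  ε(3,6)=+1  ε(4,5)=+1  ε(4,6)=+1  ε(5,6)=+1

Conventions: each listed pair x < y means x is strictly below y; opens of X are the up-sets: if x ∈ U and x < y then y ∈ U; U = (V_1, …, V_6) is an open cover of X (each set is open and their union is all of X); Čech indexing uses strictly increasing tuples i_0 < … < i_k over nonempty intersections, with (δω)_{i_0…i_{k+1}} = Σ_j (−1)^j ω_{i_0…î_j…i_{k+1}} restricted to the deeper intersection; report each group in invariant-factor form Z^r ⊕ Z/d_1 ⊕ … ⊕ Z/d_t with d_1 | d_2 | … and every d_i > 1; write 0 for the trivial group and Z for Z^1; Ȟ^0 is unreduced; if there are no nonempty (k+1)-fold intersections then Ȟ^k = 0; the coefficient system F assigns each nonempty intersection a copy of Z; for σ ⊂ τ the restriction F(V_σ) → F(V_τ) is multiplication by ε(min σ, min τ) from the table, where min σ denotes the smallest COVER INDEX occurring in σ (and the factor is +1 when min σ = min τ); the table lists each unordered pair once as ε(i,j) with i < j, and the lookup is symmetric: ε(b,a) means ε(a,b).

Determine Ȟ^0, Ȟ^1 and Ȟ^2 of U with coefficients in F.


cover nerve:
  V12={q5,q8,q10} V13={q6,q8,q25} V14={q6,q16,q23} V15={q3,q11,q23} V16={q10,q11,q28} V23={q1,q8,q21} V24={q7,q17,q30} V25={q7,q19,q21} V26={q10,q24,q30} V34={q2,q6,q20,q29} V35={q4,q21,q27} V36={q13,q27,q29} V45={q7,q23,q33} V46={q12,q29,q30} V56={q11,q18,q27}
  V123={q8} V126={q10} V134={q6} V145={q23} V156={q11} V235={q21} V245={q7} V246={q30} V346={q29} V356={q27}
C dims 6,15,10; δ0: rk 5, SNF 1^5; δ1: rk 10, SNF 1^9·2
Ȟ^0: (6−5)−0=1 ⇒ Z
Ȟ^1: (15−10)−5=0 ⇒ 0
Ȟ^2: (10−0)−10=0 plus torsion [2] ⇒ Z/2

Ȟ^0 = Z,  Ȟ^1 = 0,  Ȟ^2 = Z/2


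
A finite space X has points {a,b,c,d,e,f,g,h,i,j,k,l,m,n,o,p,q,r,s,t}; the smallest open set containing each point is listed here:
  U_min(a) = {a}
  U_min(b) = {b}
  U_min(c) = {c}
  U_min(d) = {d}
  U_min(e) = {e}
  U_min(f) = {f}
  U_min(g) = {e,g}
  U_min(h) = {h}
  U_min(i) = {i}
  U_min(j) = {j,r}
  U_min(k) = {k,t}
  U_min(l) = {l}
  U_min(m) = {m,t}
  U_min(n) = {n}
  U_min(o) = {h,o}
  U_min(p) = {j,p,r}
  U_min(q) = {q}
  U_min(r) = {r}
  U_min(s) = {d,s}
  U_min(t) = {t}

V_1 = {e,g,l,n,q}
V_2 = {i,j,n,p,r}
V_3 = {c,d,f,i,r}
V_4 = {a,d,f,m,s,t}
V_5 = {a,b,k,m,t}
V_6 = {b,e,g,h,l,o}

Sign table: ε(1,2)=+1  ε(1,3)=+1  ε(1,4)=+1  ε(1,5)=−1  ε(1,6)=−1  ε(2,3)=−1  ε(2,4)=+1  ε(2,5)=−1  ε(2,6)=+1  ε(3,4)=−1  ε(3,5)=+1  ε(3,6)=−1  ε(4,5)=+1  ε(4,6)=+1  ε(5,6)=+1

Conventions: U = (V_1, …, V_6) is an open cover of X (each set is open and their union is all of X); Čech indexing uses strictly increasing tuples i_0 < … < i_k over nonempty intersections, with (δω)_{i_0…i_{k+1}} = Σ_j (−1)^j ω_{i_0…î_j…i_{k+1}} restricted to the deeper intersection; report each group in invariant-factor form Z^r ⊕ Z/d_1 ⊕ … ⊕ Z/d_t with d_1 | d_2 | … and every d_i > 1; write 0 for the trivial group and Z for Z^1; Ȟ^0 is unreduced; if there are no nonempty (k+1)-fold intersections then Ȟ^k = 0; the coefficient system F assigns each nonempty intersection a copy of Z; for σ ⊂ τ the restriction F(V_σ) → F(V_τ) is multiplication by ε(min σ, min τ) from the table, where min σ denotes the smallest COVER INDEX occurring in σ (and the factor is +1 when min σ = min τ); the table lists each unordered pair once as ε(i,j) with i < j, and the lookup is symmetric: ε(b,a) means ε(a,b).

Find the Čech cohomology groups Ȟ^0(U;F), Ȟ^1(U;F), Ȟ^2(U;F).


Ȟ^0(U;F) ≅ 0,  Ȟ^1(U;F) ≅ Z/2,  Ȟ^2(U;F) ≅ 0

nonempty intersections:
  V12={n} V16={e,g,l} V23={i,r} V34={d,f} V45={a,m,t} V56={b}
C dims 6,6; δ0: rk 6, SNF 1^5·2
Ȟ^0: (6−6)−0=0 ⇒ 0
Ȟ^1: (6−0)−6=0 plus torsion [2] ⇒ Z/2
Ȟ^2: (0−0)−0=0 ⇒ 0


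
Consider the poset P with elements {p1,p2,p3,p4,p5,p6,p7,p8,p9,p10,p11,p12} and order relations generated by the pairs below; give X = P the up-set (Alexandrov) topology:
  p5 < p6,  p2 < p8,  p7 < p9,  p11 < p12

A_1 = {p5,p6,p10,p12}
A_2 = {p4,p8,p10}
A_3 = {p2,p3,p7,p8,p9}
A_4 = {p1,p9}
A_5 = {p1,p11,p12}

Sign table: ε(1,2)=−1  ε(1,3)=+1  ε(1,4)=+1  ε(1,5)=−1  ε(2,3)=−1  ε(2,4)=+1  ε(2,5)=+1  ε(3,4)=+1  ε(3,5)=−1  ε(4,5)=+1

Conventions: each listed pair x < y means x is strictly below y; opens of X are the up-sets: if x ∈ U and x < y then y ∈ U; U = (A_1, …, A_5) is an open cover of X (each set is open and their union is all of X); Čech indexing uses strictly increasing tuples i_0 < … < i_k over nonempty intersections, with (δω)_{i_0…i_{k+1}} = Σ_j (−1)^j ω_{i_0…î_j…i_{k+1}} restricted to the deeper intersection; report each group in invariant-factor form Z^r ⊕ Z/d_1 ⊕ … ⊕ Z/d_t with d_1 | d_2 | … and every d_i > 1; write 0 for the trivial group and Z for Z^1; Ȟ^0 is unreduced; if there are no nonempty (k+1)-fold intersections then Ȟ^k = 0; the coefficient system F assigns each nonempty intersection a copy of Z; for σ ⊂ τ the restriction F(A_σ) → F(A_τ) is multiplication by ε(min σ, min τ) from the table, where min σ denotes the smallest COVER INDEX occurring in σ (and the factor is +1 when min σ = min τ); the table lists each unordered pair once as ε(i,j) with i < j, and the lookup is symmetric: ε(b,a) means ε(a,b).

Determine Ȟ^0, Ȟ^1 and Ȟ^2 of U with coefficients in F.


Ȟ^0(U;F) ≅ 0, Ȟ^1(U;F) ≅ Z/2 and Ȟ^2(U;F) ≅ 0

intersection data:
  A12={p10} A15={p12} A23={p8} A34={p9} A45={p1}
C dims 5,5; δ0: rk 5, SNF 1^4·2
Ȟ^0 = (5 − 5) − 0 = 0, so Ȟ^0 ≅ 0
Ȟ^1 = (5 − 0) − 5 = 0 plus torsion [2], so Ȟ^1 ≅ Z/2
Ȟ^2 = (0 − 0) − 0 = 0, so Ȟ^2 ≅ 0


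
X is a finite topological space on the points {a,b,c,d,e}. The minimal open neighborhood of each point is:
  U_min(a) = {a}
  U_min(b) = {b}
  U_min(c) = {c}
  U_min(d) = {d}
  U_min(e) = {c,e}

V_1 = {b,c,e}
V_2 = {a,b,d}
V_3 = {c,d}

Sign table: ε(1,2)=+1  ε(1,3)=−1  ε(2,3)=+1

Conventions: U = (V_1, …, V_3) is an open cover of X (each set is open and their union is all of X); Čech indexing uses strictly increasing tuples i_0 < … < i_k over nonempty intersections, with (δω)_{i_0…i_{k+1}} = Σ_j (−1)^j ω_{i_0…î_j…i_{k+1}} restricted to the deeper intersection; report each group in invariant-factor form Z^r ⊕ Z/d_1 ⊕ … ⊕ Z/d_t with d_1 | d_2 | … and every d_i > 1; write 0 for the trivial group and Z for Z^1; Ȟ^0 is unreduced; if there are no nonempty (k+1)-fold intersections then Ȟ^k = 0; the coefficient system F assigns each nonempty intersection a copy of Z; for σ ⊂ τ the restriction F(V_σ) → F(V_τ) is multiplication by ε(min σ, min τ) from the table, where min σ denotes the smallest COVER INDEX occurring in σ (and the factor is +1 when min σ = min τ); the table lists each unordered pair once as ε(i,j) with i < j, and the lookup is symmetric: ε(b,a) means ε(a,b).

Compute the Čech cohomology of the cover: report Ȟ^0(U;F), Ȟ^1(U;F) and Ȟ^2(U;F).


nonempty overlaps:
  V12={b} V13={c} V23={d}
C dims 3,3; δ0: rk 3, SNF 1^2·2
degree 0: 3−3−0 = 0 → Ȟ^0 ≅ 0
degree 1: 3−0−3 = 0 plus torsion [2] → Ȟ^1 ≅ Z/2
degree 2: 0−0−0 = 0 → Ȟ^2 ≅ 0

Ȟ^0(U;F) ≅ 0, Ȟ^1(U;F) ≅ Z/2 and Ȟ^2(U;F) ≅ 0


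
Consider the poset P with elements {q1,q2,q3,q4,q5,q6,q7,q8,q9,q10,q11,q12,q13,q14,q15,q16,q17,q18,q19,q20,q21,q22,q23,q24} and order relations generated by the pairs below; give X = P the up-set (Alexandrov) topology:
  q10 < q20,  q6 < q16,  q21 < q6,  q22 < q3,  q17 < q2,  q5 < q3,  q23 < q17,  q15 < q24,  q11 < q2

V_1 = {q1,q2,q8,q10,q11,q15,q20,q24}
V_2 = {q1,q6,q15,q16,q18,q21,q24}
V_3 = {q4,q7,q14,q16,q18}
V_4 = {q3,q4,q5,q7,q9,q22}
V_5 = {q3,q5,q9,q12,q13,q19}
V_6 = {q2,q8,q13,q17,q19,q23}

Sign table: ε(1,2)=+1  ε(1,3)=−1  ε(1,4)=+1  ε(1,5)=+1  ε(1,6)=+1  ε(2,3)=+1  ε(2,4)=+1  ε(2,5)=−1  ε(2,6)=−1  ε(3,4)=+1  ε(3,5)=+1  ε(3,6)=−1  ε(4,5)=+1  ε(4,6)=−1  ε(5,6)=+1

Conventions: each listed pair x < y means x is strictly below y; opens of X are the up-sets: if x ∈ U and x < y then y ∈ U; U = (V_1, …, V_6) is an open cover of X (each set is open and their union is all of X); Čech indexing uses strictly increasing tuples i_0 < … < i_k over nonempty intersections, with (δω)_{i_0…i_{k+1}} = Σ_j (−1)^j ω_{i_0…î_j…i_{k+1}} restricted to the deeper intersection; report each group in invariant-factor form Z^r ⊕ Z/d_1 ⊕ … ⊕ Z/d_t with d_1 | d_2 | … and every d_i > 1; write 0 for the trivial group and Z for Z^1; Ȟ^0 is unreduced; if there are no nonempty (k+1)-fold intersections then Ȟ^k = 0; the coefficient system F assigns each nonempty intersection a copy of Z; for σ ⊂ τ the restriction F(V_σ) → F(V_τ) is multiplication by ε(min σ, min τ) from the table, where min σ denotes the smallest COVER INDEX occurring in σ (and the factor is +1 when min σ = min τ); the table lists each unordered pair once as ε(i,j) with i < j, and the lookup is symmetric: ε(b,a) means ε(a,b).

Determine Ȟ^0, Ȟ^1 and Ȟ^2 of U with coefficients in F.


intersection data:
  V12={q1,q15,q24} V16={q2,q8} V23={q16,q18} V34={q4,q7} V45={q3,q5,q9} V56={q13,q19}
C dims 6,6; δ0: rk 5, SNF 1^5
Ȟ^0 = (6 − 5) − 0 = 1, so Ȟ^0 ≅ Z
Ȟ^1 = (6 − 0) − 5 = 1, so Ȟ^1 ≅ Z
Ȟ^2 = (0 − 0) − 0 = 0, so Ȟ^2 ≅ 0

Ȟ^0(U;F) ≅ Z,  Ȟ^1(U;F) ≅ Z,  Ȟ^2(U;F) ≅ 0


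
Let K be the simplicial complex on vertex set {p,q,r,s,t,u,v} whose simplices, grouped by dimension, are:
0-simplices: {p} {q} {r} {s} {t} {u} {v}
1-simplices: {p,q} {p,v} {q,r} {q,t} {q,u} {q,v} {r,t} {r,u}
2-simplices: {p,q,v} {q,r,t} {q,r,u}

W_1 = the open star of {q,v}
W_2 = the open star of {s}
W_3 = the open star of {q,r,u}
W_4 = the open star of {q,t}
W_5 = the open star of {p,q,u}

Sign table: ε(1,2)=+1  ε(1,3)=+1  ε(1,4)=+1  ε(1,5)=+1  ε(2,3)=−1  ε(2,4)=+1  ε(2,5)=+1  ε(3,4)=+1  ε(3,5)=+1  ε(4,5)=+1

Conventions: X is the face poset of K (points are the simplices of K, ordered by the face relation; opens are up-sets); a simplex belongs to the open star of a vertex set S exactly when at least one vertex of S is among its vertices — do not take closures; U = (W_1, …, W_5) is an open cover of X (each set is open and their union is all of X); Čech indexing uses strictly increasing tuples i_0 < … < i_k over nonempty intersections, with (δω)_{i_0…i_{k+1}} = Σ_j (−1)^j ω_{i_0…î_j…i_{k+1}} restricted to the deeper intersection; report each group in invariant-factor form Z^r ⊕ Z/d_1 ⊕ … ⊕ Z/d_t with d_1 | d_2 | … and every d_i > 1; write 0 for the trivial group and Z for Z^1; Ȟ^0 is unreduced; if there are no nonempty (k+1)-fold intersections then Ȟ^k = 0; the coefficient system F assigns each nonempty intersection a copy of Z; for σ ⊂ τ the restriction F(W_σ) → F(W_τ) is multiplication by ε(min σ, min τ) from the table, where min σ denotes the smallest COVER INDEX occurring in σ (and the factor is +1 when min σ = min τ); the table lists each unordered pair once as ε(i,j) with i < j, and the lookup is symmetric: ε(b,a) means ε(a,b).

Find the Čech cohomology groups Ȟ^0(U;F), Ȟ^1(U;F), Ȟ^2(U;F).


nonempty overlaps:
  W1={{q},{v},{p,q},{p,v},{q,r},{q,t},{q,u},{q,v},{p,q,v},{q,r,t},{q,r,u}} W2={{s}} W3={{q},{r},{u},{p,q},{q,r},{q,t},{q,u},{q,v},{r,t},{r,u},{p,q,v},{q,r,t},{q,r,u}} W4={{q},{t},{p,q},{q,r},{q,t},{q,u},{q,v},{r,t},{p,q,v},{q,r,t},{q,r,u}} W5={{p},{q},{u},{p,q},{p,v},{q,r},{q,t},{q,u},{q,v},{r,u},{p,q,v},{q,r,t},{q,r,u}}
  W13={{q},{p,q},{q,r},{q,t},{q,u},{q,v},{p,q,v},{q,r,t},{q,r,u}} W14={{q},{p,q},{q,r},{q,t},{q,u},{q,v},{p,q,v},{q,r,t},{q,r,u}} W15={{q},{p,q},{p,v},{q,r},{q,t},{q,u},{q,v},{p,q,v},{q,r,t},{q,r,u}} W34={{q},{p,q},{q,r},{q,t},{q,u},{q,v},{r,t},{p,q,v},{q,r,t},{q,r,u}} W35={{q},{u},{p,q},{q,r},{q,t},{q,u},{q,v},{r,u},{p,q,v},{q,r,t},{q,r,u}} W45={{q},{p,q},{q,r},{q,t},{q,u},{q,v},{p,q,v},{q,r,t},{q,r,u}}
  W134={{q},{p,q},{q,r},{q,t},{q,u},{q,v},{p,q,v},{q,r,t},{q,r,u}} W135={{q},{p,q},{q,r},{q,t},{q,u},{q,v},{p,q,v},{q,r,t},{q,r,u}} W145={{q},{p,q},{q,r},{q,t},{q,u},{q,v},{p,q,v},{q,r,t},{q,r,u}} W345={{q},{p,q},{q,r},{q,t},{q,u},{q,v},{p,q,v},{q,r,t},{q,r,u}}
  W1345={{q},{p,q},{q,r},{q,t},{q,u},{q,v},{p,q,v},{q,r,t},{q,r,u}}
C dims 5,6,4,1; δ0: rk 3, SNF 1^3; δ1: rk 3, SNF 1^3; δ2: rk 1, SNF 1^1
degree 0: 5−3−0 = 2 → Ȟ^0 ≅ Z^2
degree 1: 6−3−3 = 0 → Ȟ^1 ≅ 0
degree 2: 4−1−3 = 0 → Ȟ^2 ≅ 0

Ȟ^0 ≅ Z^2, Ȟ^1 ≅ 0 and Ȟ^2 ≅ 0


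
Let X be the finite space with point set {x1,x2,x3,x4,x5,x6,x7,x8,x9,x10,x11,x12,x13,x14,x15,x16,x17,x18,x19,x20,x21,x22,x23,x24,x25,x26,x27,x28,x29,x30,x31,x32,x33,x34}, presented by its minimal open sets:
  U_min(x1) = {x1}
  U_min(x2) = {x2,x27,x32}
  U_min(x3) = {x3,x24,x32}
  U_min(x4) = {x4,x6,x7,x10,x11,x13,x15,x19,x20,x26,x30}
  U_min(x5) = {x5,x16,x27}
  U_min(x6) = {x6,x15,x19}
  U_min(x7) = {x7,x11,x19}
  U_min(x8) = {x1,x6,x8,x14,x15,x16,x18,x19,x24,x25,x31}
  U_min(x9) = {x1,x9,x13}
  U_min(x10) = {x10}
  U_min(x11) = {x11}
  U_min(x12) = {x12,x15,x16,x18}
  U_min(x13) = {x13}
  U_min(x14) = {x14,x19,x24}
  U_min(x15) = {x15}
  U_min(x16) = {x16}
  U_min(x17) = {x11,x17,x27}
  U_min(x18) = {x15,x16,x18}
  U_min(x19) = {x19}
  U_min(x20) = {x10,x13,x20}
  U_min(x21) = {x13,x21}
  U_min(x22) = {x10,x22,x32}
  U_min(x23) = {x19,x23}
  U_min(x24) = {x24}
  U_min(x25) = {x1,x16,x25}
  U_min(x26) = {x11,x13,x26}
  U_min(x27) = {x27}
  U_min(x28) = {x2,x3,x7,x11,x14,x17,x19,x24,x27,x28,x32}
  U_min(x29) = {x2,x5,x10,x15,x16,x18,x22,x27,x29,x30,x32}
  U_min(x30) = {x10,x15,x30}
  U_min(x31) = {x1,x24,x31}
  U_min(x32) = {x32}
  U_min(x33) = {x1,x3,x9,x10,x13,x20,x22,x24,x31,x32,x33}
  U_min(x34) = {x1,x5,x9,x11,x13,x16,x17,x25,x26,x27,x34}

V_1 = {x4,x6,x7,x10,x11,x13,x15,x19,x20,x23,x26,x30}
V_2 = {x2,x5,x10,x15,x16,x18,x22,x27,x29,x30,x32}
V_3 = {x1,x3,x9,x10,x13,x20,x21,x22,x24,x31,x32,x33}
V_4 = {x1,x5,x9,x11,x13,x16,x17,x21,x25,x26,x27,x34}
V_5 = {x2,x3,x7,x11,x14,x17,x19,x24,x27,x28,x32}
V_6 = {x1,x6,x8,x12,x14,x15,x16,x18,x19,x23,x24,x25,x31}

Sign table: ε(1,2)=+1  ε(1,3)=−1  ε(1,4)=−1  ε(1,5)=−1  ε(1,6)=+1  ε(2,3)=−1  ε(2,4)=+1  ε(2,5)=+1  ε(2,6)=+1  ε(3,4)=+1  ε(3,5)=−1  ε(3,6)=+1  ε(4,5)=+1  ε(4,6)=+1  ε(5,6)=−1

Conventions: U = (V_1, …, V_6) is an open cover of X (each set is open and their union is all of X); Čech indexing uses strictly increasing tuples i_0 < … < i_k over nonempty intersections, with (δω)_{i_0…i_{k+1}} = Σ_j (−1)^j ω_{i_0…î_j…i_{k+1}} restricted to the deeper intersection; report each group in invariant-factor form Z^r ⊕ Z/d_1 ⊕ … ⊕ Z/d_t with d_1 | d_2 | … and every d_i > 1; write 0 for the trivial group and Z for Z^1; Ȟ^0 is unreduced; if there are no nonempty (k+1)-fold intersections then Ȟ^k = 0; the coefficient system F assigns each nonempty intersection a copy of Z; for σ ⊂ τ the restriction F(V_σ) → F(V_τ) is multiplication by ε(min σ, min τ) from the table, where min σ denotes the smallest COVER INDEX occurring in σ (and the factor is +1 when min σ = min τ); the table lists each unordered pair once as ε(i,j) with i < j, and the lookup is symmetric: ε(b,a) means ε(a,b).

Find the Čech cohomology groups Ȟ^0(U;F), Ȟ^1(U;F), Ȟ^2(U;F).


cover nerve:
  V12={x10,x15,x30} V13={x10,x13,x20} V14={x11,x13,x26} V15={x7,x11,x19} V16={x6,x15,x19,x23} V23={x10,x22,x32} V24={x5,x16,x27} V25={x2,x27,x32} V26={x15,x16,x18} V34={x1,x9,x13,x21} V35={x3,x24,x32} V36={x1,x24,x31} V45={x11,x17,x27} V46={x1,x16,x25} V56={x14,x19,x24}
  V123={x10} V126={x15} V134={x13} V145={x11} V156={x19} V235={x32} V245={x27} V246={x16} V346={x1} V356={x24}
C dims 6,15,10; δ0: rk 6, SNF 1^5·2; δ1: rk 9, SNF 1^9
Ȟ^0: (6−6)−0=0 ⇒ 0
Ȟ^1: (15−9)−6=0 plus torsion [2] ⇒ Z/2
Ȟ^2: (10−0)−9=1 ⇒ Z

Ȟ^0(U;F) ≅ 0, Ȟ^1(U;F) ≅ Z/2 and Ȟ^2(U;F) ≅ Z


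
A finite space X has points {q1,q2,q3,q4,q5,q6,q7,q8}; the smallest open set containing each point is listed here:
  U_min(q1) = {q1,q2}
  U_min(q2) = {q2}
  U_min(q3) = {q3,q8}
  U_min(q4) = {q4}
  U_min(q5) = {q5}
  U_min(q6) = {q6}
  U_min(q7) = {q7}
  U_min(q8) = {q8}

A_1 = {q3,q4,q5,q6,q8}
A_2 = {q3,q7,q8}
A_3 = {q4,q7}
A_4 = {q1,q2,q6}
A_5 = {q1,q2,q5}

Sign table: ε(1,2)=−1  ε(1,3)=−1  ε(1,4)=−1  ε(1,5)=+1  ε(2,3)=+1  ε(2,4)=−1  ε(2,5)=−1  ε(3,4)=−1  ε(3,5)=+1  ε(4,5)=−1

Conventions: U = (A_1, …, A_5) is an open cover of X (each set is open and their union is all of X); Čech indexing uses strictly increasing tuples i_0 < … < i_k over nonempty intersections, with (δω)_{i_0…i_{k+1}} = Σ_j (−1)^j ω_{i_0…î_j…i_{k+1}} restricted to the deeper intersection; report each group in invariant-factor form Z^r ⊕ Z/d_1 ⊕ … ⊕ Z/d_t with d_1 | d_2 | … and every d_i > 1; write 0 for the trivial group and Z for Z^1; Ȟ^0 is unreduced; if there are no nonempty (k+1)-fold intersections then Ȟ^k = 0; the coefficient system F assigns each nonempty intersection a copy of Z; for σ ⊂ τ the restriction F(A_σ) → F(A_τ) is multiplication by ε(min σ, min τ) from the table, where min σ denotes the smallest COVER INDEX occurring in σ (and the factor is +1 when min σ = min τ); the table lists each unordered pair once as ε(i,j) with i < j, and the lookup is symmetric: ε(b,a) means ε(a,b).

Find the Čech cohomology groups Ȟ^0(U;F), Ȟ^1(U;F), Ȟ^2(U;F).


Ȟ^0 = Z, Ȟ^1 = Z^2, Ȟ^2 = 0

nonempty intersections:
  A12={q3,q8} A13={q4} A14={q6} A15={q5} A23={q7} A45={q1,q2}
C dims 5,6; δ0: rk 4, SNF 1^4
Ȟ^0: (5−4)−0=1 ⇒ Z
Ȟ^1: (6−0)−4=2 ⇒ Z^2
Ȟ^2: (0−0)−0=0 ⇒ 0


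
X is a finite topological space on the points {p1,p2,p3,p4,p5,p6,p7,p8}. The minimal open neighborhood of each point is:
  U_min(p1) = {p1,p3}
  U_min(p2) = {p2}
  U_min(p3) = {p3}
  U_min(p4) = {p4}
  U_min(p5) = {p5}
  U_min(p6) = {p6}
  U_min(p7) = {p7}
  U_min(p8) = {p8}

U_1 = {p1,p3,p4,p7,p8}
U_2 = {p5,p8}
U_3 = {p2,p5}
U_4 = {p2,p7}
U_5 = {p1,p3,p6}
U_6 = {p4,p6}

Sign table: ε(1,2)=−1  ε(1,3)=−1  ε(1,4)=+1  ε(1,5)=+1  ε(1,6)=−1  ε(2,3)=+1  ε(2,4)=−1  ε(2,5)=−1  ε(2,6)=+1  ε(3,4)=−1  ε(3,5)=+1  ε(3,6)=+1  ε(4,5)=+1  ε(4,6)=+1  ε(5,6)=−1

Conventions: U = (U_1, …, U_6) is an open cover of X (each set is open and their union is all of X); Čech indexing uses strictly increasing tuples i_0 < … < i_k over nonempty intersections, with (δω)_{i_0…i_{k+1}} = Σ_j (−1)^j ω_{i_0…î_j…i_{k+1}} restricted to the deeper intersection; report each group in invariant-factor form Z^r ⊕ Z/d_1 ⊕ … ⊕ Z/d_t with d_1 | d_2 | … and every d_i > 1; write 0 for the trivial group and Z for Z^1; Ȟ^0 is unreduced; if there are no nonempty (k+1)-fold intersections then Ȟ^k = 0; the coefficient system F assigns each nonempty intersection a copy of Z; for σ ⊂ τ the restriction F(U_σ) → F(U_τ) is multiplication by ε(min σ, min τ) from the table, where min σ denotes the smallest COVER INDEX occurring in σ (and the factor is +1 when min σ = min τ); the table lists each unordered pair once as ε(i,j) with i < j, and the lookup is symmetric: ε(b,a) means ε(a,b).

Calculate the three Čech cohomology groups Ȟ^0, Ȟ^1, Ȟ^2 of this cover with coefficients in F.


Ȟ^0 = Z, Ȟ^1 = Z^2 and Ȟ^2 = 0

nonempty intersections:
  U12={p8} U14={p7} U15={p1,p3} U16={p4} U23={p5} U34={p2} U56={p6}
C dims 6,7; δ0: rk 5, SNF 1^5
Ȟ^0: (6−5)−0=1 ⇒ Z
Ȟ^1: (7−0)−5=2 ⇒ Z^2
Ȟ^2: (0−0)−0=0 ⇒ 0


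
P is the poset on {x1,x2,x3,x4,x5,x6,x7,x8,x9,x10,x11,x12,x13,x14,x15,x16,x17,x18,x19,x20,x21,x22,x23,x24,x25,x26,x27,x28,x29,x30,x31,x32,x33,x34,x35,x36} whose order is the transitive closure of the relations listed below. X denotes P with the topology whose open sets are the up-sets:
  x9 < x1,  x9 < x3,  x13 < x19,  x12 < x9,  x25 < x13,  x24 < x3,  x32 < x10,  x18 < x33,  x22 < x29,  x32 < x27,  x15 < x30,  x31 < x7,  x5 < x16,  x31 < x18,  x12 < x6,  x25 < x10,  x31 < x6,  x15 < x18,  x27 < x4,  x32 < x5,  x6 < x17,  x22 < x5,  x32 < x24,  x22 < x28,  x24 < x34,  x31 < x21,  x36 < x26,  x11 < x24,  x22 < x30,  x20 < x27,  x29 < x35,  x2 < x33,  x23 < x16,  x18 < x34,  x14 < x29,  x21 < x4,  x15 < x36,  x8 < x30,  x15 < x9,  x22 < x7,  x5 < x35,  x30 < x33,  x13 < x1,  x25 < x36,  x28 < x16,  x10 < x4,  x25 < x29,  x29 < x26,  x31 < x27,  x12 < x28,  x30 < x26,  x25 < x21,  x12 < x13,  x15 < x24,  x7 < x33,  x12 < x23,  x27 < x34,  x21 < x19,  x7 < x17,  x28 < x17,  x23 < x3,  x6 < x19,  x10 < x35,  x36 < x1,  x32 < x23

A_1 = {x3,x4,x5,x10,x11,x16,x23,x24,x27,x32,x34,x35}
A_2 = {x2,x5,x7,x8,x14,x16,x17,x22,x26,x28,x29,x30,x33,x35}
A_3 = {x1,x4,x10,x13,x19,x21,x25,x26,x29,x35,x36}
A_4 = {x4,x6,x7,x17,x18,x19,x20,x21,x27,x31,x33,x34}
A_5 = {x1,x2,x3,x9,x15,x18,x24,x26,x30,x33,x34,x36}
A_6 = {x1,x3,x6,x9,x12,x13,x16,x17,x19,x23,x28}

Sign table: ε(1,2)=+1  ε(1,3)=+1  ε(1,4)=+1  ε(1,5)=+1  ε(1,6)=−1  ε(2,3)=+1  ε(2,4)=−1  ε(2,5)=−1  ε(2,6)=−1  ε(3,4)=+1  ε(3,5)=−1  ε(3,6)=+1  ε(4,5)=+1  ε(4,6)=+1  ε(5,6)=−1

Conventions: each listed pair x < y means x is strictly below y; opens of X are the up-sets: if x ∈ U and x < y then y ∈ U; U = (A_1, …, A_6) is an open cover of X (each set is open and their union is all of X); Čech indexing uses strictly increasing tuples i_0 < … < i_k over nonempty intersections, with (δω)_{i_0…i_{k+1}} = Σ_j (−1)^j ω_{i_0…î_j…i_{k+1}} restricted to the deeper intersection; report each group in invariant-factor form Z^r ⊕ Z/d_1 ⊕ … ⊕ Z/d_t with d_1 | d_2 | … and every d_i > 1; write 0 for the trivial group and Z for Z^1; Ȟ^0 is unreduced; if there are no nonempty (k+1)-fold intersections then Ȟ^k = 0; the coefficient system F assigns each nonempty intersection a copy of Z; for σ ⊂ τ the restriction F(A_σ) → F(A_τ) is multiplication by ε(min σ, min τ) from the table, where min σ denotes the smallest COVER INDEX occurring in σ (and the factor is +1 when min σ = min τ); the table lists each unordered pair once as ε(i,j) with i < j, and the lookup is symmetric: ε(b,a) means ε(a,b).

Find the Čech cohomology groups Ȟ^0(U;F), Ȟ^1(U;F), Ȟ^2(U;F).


nonempty intersections:
  A12={x5,x16,x35} A13={x4,x10,x35} A14={x4,x27,x34} A15={x3,x24,x34} A16={x3,x16,x23} A23={x26,x29,x35} A24={x7,x17,x33} A25={x2,x26,x30,x33} A26={x16,x17,x28} A34={x4,x19,x21} A35={x1,x26,x36} A36={x1,x13,x19} A45={x18,x33,x34} A46={x6,x17,x19} A56={x1,x3,x9}
  A123={x35} A126={x16} A134={x4} A145={x34} A156={x3} A235={x26} A245={x33} A246={x17} A346={x19} A356={x1}
C dims 6,15,10; δ0: rk 6, SNF 1^5·2; δ1: rk 9, SNF 1^9
Ȟ^0: (6−6)−0=0 ⇒ 0
Ȟ^1: (15−9)−6=0 plus torsion [2] ⇒ Z/2
Ȟ^2: (10−0)−9=1 ⇒ Z

Ȟ^0 ≅ 0; Ȟ^1 ≅ Z/2; Ȟ^2 ≅ Z
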